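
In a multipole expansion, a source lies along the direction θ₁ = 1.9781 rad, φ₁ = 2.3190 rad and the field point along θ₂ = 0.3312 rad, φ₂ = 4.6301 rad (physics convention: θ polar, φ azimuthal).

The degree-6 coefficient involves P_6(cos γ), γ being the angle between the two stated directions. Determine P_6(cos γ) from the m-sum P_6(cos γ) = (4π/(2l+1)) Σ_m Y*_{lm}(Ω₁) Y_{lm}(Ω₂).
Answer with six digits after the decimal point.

Addition theorem: P_6(cos γ) = (4π/13) Σ_m Y*_{lm}(Ω₁) Y_{lm}(Ω₂), m = −6…6:
  term(m=-6) = 0.00004 - 0.00016j   from Y*(Ω₁)=0.06407 + 0.28231j, Y(Ω₂)=-0.00050 - 0.00027j
  term(m=-5) = -0.00132 - 0.00211j   from Y*(Ω₁)=-0.24408 + 0.35721j, Y(Ω₂)=-0.00230 + 0.00527j
  term(m=-4) = -0.00639 - 0.00116j   from Y*(Ω₁)=-0.18211 + 0.02730j, Y(Ω₂)=0.03336 + 0.01140j
  term(m=-3) = 0.02933 - 0.02230j   from Y*(Ω₁)=0.19884 + 0.15877j, Y(Ω₂)=0.03539 - 0.14042j
  term(m=-2) = 0.00973 - 0.10764j   from Y*(Ω₁)=0.02065 + 0.27711j, Y(Ω₂)=-0.38368 - 0.06372j
  term(m=-1) = 0.06455 + 0.07065j   from Y*(Ω₁)=0.11264 - 0.12135j, Y(Ω₂)=-0.04751 + 0.57602j
  term(m=+0) = 0.04080 + 0.00000j   from Y*(Ω₁)=0.29323 + 0.00000j, Y(Ω₂)=0.13915 + 0.00000j
  term(m=+1) = 0.06455 - 0.07065j   from Y*(Ω₁)=-0.11264 - 0.12135j, Y(Ω₂)=0.04751 + 0.57602j
  term(m=+2) = 0.00973 + 0.10764j   from Y*(Ω₁)=0.02065 - 0.27711j, Y(Ω₂)=-0.38368 + 0.06372j
  term(m=+3) = 0.02933 + 0.02230j   from Y*(Ω₁)=-0.19884 + 0.15877j, Y(Ω₂)=-0.03539 - 0.14042j
  term(m=+4) = -0.00639 + 0.00116j   from Y*(Ω₁)=-0.18211 - 0.02730j, Y(Ω₂)=0.03336 - 0.01140j
  term(m=+5) = -0.00132 + 0.00211j   from Y*(Ω₁)=0.24408 + 0.35721j, Y(Ω₂)=0.00230 + 0.00527j
  term(m=+6) = 0.00004 + 0.00016j   from Y*(Ω₁)=0.06407 - 0.28231j, Y(Ω₂)=-0.00050 + 0.00027j
Σ over m = 0.23270 - 0.00000j; ×(4π/13) → 0.22494 - 0.00000j. Real part: 0.224936

0.224936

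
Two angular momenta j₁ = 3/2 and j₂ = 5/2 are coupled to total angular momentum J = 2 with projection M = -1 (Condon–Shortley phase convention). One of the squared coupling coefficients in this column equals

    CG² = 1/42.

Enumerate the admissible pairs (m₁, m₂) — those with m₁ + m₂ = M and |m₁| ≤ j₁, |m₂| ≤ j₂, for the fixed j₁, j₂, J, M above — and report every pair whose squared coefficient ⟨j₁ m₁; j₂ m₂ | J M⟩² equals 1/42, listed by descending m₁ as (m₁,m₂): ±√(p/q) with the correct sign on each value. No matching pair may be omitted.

(1/2,-3/2): +√(1/42)

Admissible pairs with m₁+m₂ = M = -1: (-3/2,1/2), (-1/2,-1/2), (1/2,-3/2), (3/2,-5/2)
  (m₁,m₂)=(3/2,-5/2): CG² = 5/14, CG = +√(5/14)
  (m₁,m₂)=(1/2,-3/2): CG² = 1/42, CG = +√(1/42)   ← matches the target
  (m₁,m₂)=(-1/2,-1/2): CG² = 25/84, CG = −√(25/84)
  (m₁,m₂)=(-3/2,1/2): CG² = 9/28, CG = +√(9/28)
Pairs with CG² = 1/42: (1/2,-3/2): +√(1/42)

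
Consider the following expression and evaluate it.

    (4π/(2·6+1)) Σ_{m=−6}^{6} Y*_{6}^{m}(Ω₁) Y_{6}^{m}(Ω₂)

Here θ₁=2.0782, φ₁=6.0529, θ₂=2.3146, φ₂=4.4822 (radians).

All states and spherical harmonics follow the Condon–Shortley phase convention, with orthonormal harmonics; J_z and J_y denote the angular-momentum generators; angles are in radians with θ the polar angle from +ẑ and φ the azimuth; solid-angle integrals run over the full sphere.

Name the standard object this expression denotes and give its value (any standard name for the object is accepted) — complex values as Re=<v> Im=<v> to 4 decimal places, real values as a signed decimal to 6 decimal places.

This sum is the spherical-harmonic addition theorem: it equals the Legendre polynomial P_l(cos γ) of the angle γ between the two directions.
Term-by-term m-sum for l=6 (normalisation 4π/13 = 0.966644):
  term(m=-6) = (-0.016521, 0.000010)   from Y*(Ω₁)=(0.040475, -0.211499), Y(Ω₂)=(-0.014465, -0.075348)
  term(m=-5) = (0.000049, 0.101414)   from Y*(Ω₁)=(-0.168865, 0.378777), Y(Ω₂)=(0.223302, -0.099681)
  term(m=-4) = (0.140669, -0.000054)   from Y*(Ω₁)=(0.201147, -0.264786), Y(Ω₂)=(0.256028, 0.336761)
  term(m=-3) = (0.000009, 0.030567)   from Y*(Ω₁)=(0.065604, -0.054240), Y(Ω₂)=(-0.228734, 0.276820)
  term(m=-2) = (-0.019571, 0.000004)   from Y*(Ω₁)=(-0.314314, 0.155950), Y(Ω₂)=(0.049970, 0.024781)
  term(m=-1) = (0.000002, 0.015902)   from Y*(Ω₁)=(0.041494, -0.009728), Y(Ω₂)=(-0.085133, 0.363283)
  term(m=+0) = (-0.017263, 0.000000)   from Y*(Ω₁)=(0.335107, -0.000000), Y(Ω₂)=(-0.051514, 0.000000)
  term(m=+1) = (0.000002, -0.015902)   from Y*(Ω₁)=(-0.041494, -0.009728), Y(Ω₂)=(0.085133, 0.363283)
  term(m=+2) = (-0.019571, -0.000004)   from Y*(Ω₁)=(-0.314314, -0.155950), Y(Ω₂)=(0.049970, -0.024781)
  term(m=+3) = (0.000009, -0.030567)   from Y*(Ω₁)=(-0.065604, -0.054240), Y(Ω₂)=(0.228734, 0.276820)
  term(m=+4) = (0.140669, 0.000054)   from Y*(Ω₁)=(0.201147, 0.264786), Y(Ω₂)=(0.256028, -0.336761)
  term(m=+5) = (0.000049, -0.101414)   from Y*(Ω₁)=(0.168865, 0.378777), Y(Ω₂)=(-0.223302, -0.099681)
  term(m=+6) = (-0.016521, -0.000010)   from Y*(Ω₁)=(0.040475, 0.211499), Y(Ω₂)=(-0.014465, 0.075348)
Σ over m = (0.192009, 0.000000); ×(4π/13) → (0.185604, 0.000000). Real part: 0.185604

Legendre polynomial (addition theorem), +0.185604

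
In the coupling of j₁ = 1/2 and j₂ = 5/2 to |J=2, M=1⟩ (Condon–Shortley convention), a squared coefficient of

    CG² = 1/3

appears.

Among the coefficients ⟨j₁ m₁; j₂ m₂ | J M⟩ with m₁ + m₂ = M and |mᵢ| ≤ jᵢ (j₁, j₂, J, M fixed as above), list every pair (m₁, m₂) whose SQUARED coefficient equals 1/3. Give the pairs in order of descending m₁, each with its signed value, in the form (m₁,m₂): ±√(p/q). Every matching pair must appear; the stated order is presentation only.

(1/2,1/2): +√(1/3)

Admissible pairs with m₁+m₂ = M = 1: (-1/2,3/2), (1/2,1/2)
  (m₁,m₂)=(1/2,1/2): CG² = 1/3, CG = +√(1/3)   ← matches the target
  (m₁,m₂)=(-1/2,3/2): CG² = 2/3, CG = −√(2/3)
Pairs with CG² = 1/3: (1/2,1/2): +√(1/3)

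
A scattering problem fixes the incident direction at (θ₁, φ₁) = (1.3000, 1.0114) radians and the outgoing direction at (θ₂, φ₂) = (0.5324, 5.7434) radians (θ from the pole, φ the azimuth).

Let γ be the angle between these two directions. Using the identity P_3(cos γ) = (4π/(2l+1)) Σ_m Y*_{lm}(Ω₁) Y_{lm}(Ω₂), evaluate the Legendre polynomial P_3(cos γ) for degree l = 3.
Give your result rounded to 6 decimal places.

Term-by-term m-sum for l=3 (normalisation 4π/7 = 1.795196):
  m=-3: (-0.37110 + 0.04001j) × (-0.00265 + 0.05450j) = -0.00120 - 0.02033j  (running Σ = -0.00120 - 0.02033j)
  m=-2: (-0.11086 + 0.22833j) × (0.10702 + 0.20005j) = -0.05754 + 0.00226j  (running Σ = -0.05874 - 0.01807j)
  m=-1: (-0.10613 - 0.16951j) × (0.38160 + 0.22863j) = -0.00174 - 0.08895j  (running Σ = -0.06048 - 0.10702j)
  m=0: (-0.26376 + 0.00000j) × (0.22883 + 0.00000j) = -0.06036 + 0.00000j  (running Σ = -0.12084 - 0.10702j)
  m=1: (0.10613 - 0.16951j) × (-0.38160 + 0.22863j) = -0.00174 + 0.08895j  (running Σ = -0.12258 - 0.01807j)
  m=2: (-0.11086 - 0.22833j) × (0.10702 - 0.20005j) = -0.05754 - 0.00226j  (running Σ = -0.18013 - 0.02033j)
  m=3: (0.37110 + 0.04001j) × (0.00265 + 0.05450j) = -0.00120 + 0.02033j  (running Σ = -0.18132 + 0.00000j)
Σ over m = -0.18132 + 0.00000j; ×(4π/7) → -0.32551 + 0.00000j. Real part: -0.325510

-0.325510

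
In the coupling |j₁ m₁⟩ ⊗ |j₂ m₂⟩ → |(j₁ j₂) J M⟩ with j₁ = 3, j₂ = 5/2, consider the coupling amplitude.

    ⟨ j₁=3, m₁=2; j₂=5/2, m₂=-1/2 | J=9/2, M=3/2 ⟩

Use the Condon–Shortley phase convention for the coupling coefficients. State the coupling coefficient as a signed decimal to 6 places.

j₁+j₂−J=1  J+j₁−j₂=5  J−j₁+j₂=4  j₁+j₂+J+1=11
(j₁±m₁, j₂±m₂, J±M) = (5,1,2,3,6,3)
P² = 345600/77
sum k=0..1:
  [0] +1/96 = 1/96
  [1] −1/720 = -1/720
S = 13/1440
C² = P²·S² = 169/462 ; C = +0.604815

+0.604815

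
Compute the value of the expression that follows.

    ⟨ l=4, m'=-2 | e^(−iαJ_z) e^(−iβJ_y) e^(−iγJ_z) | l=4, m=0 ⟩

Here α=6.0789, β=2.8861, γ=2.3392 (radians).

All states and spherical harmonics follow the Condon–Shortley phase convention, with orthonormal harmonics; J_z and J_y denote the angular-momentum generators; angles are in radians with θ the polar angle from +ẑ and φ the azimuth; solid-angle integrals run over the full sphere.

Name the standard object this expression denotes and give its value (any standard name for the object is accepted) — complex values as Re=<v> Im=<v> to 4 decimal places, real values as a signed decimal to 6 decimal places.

This is a Wigner D-matrix element — the rotation-matrix element ⟨l m'| R(α,β,γ) |l m⟩ in the angular-momentum basis.
D^4_{-2,0}(6.0789,2.8861,2.3392) = e^{-i·-2·6.0789}·d^4_{-2,0}(2.8861)·e^{-i·0·2.3392}. Compute d first:
Half-angle: c=0.127399, s=0.991852. N=√(2·720·24·24)=910.735966
k∈{2,3,4} keeps every argument non-negative
  k=2: (−1)^0·910.7360/(96)·0.1274^6·0.9919^2 = +0.000040
  k=3: (−1)^1·910.7360/(36)·0.1274^4·0.9919^4 = -0.006450
  k=4: (−1)^2·910.7360/(96)·0.1274^2·0.9919^6 = +0.146600
d^4_{-2,0}(2.8861) = +0.000040 -0.006450 +0.146600 = +0.140190
D = (+0.917690-0.397298i)·(+0.140190)·(+1.000000+0.000000i) = +0.128651-0.055697i

Wigner D-matrix element, Re=0.1287 Im=-0.0557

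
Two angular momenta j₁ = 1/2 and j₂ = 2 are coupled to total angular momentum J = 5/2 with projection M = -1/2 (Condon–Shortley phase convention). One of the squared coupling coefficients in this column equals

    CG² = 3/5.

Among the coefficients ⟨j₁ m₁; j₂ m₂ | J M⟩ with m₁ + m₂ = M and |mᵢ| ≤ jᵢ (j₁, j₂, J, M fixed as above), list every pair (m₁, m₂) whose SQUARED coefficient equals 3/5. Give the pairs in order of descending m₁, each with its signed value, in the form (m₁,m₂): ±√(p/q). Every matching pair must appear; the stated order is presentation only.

(-1/2,0): +√(3/5)

Admissible pairs with m₁+m₂ = M = -1/2: (-1/2,0), (1/2,-1)
  (m₁,m₂)=(1/2,-1): CG² = 2/5, CG = +√(2/5)
  (m₁,m₂)=(-1/2,0): CG² = 3/5, CG = +√(3/5)   ← matches the target
Pairs with CG² = 3/5: (-1/2,0): +√(3/5)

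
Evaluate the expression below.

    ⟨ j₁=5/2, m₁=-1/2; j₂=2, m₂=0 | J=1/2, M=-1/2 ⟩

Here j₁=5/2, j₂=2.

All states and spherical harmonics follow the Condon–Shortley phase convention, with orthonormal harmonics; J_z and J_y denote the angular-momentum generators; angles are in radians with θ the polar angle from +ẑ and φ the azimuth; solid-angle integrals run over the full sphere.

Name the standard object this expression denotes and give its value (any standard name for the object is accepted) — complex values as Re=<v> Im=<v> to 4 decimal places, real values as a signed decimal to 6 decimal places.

Clebsch–Gordan coefficient, +√(1/5) ≈ +0.447214

This is a Clebsch–Gordan (vector-coupling) coefficient.
√[2·4!1!0!/6! · 2!3!2!2!0!1!] = √(16/5)
  +(−1)^2/∏(2,2,1,0,0,0)! = 1/4  (running 1/4)
⟨..|..⟩ = √(16/5)·(1/4) = +0.447214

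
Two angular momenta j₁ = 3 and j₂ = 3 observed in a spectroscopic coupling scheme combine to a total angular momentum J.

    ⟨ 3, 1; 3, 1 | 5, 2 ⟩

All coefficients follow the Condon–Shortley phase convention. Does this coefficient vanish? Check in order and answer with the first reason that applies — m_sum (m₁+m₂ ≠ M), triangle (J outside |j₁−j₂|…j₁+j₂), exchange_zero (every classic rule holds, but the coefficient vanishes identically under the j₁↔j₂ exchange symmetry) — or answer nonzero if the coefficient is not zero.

exchange_zero

m-sum: m₁+m₂ = 1+1 = 2, M = 2  ✓
triangle: |j₁−j₂| = 0 ≤ J = 5 ≤ j₁+j₂ = 6  ✓
exchange: j₁=j₂ and m₁=m₂, and (−1)^(j₁+j₂−J) = (−1)^1 = −1 forces ⟨j₁m₁;j₂m₂|JM⟩ = −⟨j₂m₂;j₁m₁|JM⟩ = −⟨j₁m₁;j₂m₂|JM⟩ ⇒ the coefficient vanishes identically
Racah sum check: Σ_k collapses to 0 ⇒ CG = 0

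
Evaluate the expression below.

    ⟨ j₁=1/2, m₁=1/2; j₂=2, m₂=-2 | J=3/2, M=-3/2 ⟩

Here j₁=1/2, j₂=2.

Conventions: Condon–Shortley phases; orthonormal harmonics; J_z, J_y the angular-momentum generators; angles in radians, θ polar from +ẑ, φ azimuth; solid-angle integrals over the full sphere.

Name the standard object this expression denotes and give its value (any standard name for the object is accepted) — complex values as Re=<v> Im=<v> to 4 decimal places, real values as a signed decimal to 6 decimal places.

Clebsch–Gordan coefficient, +√(4/5) ≈ +0.894427

This is a Clebsch–Gordan (vector-coupling) coefficient.
√[4·1!0!3!/5! · 1!0!0!4!0!3!] = √(144/5)
  +(−1)^0/∏(0,1,0,0,0,3)! = 1/6  (running 1/6)
⟨..|..⟩ = √(144/5)·(1/6) = +0.894427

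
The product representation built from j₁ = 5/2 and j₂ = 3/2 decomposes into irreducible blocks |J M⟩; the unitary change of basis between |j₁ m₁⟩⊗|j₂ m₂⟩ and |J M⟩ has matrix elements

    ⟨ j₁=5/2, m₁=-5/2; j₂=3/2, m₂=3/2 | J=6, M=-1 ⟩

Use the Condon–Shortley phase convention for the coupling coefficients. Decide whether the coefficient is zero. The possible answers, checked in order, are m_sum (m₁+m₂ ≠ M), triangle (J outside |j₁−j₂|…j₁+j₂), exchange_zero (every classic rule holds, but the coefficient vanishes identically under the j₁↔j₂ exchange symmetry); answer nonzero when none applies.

triangle

m-sum: m₁+m₂ = -5/2+3/2 = -1, M = -1  ✓
triangle: need |j₁−j₂| ≤ J ≤ j₁+j₂, i.e. J ∈ [1, 4]; J = 6 is outside ✗ ⇒ coefficient is 0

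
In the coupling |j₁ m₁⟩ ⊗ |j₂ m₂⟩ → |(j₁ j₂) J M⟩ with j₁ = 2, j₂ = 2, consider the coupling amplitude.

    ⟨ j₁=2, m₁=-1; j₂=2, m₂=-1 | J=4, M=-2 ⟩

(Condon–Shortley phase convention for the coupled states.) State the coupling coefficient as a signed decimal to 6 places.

triangle: 0!·4!·4!/9! = 576/362880
(j±m)!: 1!·3!·1!·3!·2!·6! = 51840
prefactor² = (2J+1)·Δ·N² = 5184/7
  k=0: +1/(0!·0!·3!·1!·1!·3!) = 1/36
Σ = 1/36  ⇒  CG² = 5184/7·(1/36)² = 4/7
CG = +√(4/7) = +0.755929

+0.755929  (= +√(4/7))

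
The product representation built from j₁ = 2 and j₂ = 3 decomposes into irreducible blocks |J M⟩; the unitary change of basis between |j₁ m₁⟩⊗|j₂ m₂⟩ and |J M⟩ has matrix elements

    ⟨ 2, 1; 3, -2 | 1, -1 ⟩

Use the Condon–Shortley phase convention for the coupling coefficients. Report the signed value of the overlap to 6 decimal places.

triangle: 4!*0!*2!/7! = 48/5040
(j±m)!: 3!*1!*1!*5!*0!*2! = 1440
prefactor² = (2J+1)*Δ*N² = 288/7
  k=1: −1/(1!*3!*0!*0!*0!*2!) = -1/12
Σ = -1/12  ⇒  CG² = 288/7*(-1/12)² = 2/7
CG = −√(2/7) = -0.534522

−√(2/7) ≈ -0.534522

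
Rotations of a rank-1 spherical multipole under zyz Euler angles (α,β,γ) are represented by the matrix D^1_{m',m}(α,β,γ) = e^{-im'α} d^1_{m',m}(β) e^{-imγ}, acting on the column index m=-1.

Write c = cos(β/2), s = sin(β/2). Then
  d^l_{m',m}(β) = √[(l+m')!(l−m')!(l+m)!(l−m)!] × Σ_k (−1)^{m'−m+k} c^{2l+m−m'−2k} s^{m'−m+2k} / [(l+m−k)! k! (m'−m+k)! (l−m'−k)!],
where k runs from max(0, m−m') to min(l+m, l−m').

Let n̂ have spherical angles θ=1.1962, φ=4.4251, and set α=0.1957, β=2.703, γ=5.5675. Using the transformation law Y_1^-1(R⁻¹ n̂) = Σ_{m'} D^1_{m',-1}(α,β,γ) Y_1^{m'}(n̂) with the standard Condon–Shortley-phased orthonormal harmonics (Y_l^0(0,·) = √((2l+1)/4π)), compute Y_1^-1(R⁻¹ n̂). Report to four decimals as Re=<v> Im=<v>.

Re=0.2484 Im=0.1614

Need the full column D^1_{m',-1} for m'=−1..1 at α=0.1957, β=2.7030, γ=5.5675.
cos(β/2)=0.217543, sin(β/2)=0.976051
d^1_{-1,-1}: single k=0 term ⇒ +0.047325;  D = +0.041070-0.023514i
d^1_{0,-1}: single k=0 term ⇒ -0.300284;  D = -0.226607+0.197027i
d^1_{1,-1}: single k=0 term ⇒ +0.952675;  D = +0.583658-0.752950i
Y_1^{m'}(θ=1.1962,φ=4.4251) and Σ D·Y over m':
  (+0.0411-0.0235i)·(-0.0911+0.3084i)  (-0.2266+0.1970i)·(+0.1788+0.0000i)  (+0.5837-0.7529i)·(+0.0911+0.3084i)
Y_1^-1(R⁻¹ n̂) = +0.248351+0.161406i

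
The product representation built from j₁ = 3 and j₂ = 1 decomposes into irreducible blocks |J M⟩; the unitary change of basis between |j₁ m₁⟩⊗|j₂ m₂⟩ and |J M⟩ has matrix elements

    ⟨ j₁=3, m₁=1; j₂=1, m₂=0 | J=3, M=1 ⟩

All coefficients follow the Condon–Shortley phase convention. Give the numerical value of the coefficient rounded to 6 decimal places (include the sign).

+√(1/12) = +0.288675

j₁+j₂−J=1  J+j₁−j₂=5  J−j₁+j₂=1  j₁+j₂+J+1=8
(j₁±m₁, j₂±m₂, J±M) = (4,2,1,1,4,2)
P² = 48
sum k=0..1:
  [0] +1/12 = 1/12
  [1] −1/24 = -1/24
S = 1/24
C² = P²·S² = 1/12 ; C = +0.288675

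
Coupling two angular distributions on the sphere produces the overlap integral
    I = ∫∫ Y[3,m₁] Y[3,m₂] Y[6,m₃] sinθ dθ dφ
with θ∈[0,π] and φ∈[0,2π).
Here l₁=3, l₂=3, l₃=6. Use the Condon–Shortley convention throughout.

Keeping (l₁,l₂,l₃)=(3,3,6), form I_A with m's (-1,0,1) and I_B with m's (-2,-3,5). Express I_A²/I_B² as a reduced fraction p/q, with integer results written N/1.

25/33

Shared (l₁,l₂,l₃)=(3,3,6): N and (l;000)² cancel in I_A²/I_B².
A: Δ = 0!·6!·6!/13! = 1/12012; Racah Σ t=0..0: t=0:+1/1728 = 1/1728; ⇒ 3j(3 3 6; -1 0 1)² = 25/858, sgn -1
B: Δ = 0!·6!·6!/13! = 1/12012; Racah Σ t=0..0: t=0:+1/86400 = 1/86400; ⇒ 3j(3 3 6; -2 -3 5)² = 1/26, sgn -1
I_A²/I_B² = (25/858)/(1/26) = 25/33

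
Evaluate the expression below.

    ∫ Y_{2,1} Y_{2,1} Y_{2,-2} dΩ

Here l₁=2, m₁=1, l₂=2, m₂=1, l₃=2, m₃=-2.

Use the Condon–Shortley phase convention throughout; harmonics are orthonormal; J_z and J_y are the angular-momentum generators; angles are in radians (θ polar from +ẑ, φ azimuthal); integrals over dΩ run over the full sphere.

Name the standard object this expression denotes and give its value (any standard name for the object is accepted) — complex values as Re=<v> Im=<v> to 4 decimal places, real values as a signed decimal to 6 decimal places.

This is a Gaunt coefficient — the integral of a triple product of spherical harmonics over the sphere.
Checks pass: Σm=0; 6 even; l₃=2∈[0,4].
(2·2+1)(2·2+1)(2·2+1) = 125
Δ: 2! 2! 2! / 7! → 1/630
sum: t=0:+1/8 t=1:−1/1 t=2:+1/8 = -3/4
3j²(2 2 2; 0 0 0) = Δ·Π!·Σ² = 2/35  (sign -1)
sum: t=1:−1/4 = -1/4
3j²(2 2 2; 1 1 -2) = Δ·Π!·Σ² = 3/35  (sign -1)
combine: 4πI² = 125·2/35·3/35 = 30/49
take √, sign +1: I = 0.22072812

Gaunt coefficient, +0.220728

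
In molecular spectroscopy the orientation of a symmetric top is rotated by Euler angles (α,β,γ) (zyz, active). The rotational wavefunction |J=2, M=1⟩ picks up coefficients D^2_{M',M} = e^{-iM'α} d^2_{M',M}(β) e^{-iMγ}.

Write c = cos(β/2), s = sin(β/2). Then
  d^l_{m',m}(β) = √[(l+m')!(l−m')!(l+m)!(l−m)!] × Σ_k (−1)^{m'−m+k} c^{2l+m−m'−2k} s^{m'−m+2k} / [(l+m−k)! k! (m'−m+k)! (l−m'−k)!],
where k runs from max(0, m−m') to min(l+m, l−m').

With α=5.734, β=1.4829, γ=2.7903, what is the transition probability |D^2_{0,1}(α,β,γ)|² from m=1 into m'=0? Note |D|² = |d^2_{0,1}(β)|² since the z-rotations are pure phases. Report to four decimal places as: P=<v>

Split into d^2_{0,1}(β=1.4829) × two z-phases.
c=cos(1.482900/2)=0.737490, s=sin(1.482900/2)=0.675358; N=√[2·2·6·1]=4.898979
k∈{1,2} keeps every argument non-negative
  k=1: (−1)^0·4.8990/(2)·0.7375^3·0.6754^1 = +0.663557
  k=2: (−1)^1·4.8990/(2)·0.7375^1·0.6754^3 = -0.556460
d^2_{0,1}(1.4829) = +0.663557 -0.556460 = +0.107097
|D^2_{0,1}|² = |d^2_{0,1}(β)|² = (+0.107097)² = 0.011470 (the z-rotation phases have unit modulus)

P=0.0115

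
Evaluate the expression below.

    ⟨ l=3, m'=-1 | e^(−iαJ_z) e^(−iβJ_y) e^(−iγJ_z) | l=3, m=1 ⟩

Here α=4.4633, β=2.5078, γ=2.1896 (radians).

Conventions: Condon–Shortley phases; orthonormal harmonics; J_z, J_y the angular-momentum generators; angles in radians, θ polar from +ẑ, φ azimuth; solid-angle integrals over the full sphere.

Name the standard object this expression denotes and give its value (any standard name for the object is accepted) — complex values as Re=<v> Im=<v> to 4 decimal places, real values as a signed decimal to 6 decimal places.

Wigner D-matrix element, Re=-0.0994 Im=0.1174

This is a Wigner D-matrix element — the rotation-matrix element ⟨l m'| R(α,β,γ) |l m⟩ in the angular-momentum basis.
D^3_{-1,1}(4.4633,2.5078,2.1896) = e^{-i·-1·4.4633}·d^3_{-1,1}(2.5078)·e^{-i·1·2.1896}. Compute d first:
Half-angle: c=0.311619, s=0.950207. N=√(2·24·24·2)=48.000000
k: max(0,(1)−(-1))=2 … min(3+(1),3−(-1))=4
  k=2: (−1)^0·48.0000/(8)·0.3116^4·0.9502^2 = +0.051084
  k=3: (−1)^1·48.0000/(6)·0.3116^2·0.9502^4 = -0.633302
  k=4: (−1)^2·48.0000/(48)·0.3116^0·0.9502^6 = +0.736054
d^3_{-1,1}(2.5078) = +0.051084 -0.633302 +0.736054 = +0.153836
Attach z-rotation phases: D = e^{-i(-1)(4.4633)}·(+0.153836)·e^{-i(1)(2.1896)} = -0.099445+0.117372i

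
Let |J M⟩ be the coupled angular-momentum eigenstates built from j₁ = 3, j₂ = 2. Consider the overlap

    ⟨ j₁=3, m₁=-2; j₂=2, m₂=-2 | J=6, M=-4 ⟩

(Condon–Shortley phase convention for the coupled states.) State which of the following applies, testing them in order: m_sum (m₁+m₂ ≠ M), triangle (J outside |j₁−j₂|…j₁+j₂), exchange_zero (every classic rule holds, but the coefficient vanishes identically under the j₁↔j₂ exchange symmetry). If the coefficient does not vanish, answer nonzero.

triangle

m-sum: m₁+m₂ = -2+(-2) = -4, M = -4  ✓
triangle: need |j₁−j₂| ≤ J ≤ j₁+j₂, i.e. J ∈ [1, 5]; J = 6 is outside ✗ ⇒ coefficient is 0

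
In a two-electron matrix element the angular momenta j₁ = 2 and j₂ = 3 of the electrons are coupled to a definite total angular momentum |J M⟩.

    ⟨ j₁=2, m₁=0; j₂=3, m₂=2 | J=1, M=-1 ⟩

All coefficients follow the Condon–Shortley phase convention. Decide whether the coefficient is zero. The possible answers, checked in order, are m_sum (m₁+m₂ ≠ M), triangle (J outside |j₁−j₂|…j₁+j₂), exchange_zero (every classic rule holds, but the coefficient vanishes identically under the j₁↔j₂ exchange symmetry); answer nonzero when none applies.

m_sum

m-sum: m₁+m₂ = 0+2 = 2, M = -1  ✗ ⇒ coefficient is 0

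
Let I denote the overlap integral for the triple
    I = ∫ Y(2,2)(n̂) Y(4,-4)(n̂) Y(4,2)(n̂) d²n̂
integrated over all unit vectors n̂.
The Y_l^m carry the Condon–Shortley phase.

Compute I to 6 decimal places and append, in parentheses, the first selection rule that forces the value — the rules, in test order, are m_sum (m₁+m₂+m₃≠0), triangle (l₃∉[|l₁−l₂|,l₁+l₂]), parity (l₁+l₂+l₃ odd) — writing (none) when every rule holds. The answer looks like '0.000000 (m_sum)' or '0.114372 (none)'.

-0.106180 (none)

Checks pass: Σm=0; 10 even; l₃=4∈[2,6].
(2·2+1)(2·4+1)(2·4+1) = 405
Δ: 2! 2! 6! / 11! → 1/13860
sum: t=0:+1/192 t=1:−1/36 t=2:+1/192 = -5/288
3j²(2 4 4; 0 0 0) = Δ·Π!·Σ² = 20/693  (sign -1)
sum: t=0:+1/2880 = 1/2880
3j²(2 4 4; 2 -4 2) = Δ·Π!·Σ² = 2/165  (sign +1)
combine: 4πI² = 405·20/693·2/165 = 120/847
take √, sign -1: I = -0.10618031
No selection rule forces the value: the integral is nonzero (none).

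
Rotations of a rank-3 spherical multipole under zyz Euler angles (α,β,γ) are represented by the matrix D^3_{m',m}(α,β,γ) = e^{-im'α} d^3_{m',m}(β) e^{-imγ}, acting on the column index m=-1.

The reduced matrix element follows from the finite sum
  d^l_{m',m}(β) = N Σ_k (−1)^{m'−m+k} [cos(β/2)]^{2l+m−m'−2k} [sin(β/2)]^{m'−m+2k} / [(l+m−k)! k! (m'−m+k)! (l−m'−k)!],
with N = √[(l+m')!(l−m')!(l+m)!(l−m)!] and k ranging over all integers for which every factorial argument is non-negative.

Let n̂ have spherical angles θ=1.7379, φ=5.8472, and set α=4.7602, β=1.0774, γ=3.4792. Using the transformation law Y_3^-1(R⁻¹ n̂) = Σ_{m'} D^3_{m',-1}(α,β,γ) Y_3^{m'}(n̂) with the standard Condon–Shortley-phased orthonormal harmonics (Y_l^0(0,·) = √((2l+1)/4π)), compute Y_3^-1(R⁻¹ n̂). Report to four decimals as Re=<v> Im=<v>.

Re=0.0963 Im=-0.1071

Need the full column D^3_{m',-1} for m'=−3..3 at α=4.7602, β=1.0774, γ=3.4792.
cos(β/2)=0.858376, sin(β/2)=0.513021
d^3_{-3,-1}: single k=2 term ⇒ +0.553383;  D = +0.256051-0.490582i
d^3_{-2,-1}: k∈[1..2] ⇒ +0.756003 -0.540092 = +0.215911;  D = +0.195964+0.090640i
d^3_{-1,-1}: k∈[0..2] ⇒ +0.400006 -1.143064 +0.306229 = -0.436829;  D = +0.164225-0.404784i
d^3_{0,-1}: k∈[0..2] ⇒ -0.828160 +0.887461 -0.105668 = -0.046366;  D = +0.043749+0.015358i
d^3_{1,-1}: k∈[0..2] ⇒ +0.857298 -0.408305 +0.018231 = +0.467224;  D = +0.133513-0.447742i
d^3_{2,-1}: k∈[0..1] ⇒ -0.540092 +0.096461 = -0.443631;  D = -0.430705-0.106307i
d^3_{3,-1}: single k=0 term ⇒ +0.197670;  D = -0.038142+0.193955i
Y_3^{m'}(θ=1.7379,φ=5.8472) and Σ D·Y over m':
  (+0.2561-0.4906i)·(+0.1039+0.3863i)  (+0.1960+0.0906i)·(-0.1063-0.1265i)  (+0.1642-0.4048i)·(-0.2489-0.1160i)  (+0.0437+0.0154i)·(+0.1776+0.0000i)  (+0.1335-0.4477i)·(+0.2489-0.1160i)  (-0.4307-0.1063i)·(-0.1063+0.1265i)  (-0.0381+0.1940i)·(-0.1039+0.3863i)
Y_3^-1(R⁻¹ n̂) = +0.096308-0.107096i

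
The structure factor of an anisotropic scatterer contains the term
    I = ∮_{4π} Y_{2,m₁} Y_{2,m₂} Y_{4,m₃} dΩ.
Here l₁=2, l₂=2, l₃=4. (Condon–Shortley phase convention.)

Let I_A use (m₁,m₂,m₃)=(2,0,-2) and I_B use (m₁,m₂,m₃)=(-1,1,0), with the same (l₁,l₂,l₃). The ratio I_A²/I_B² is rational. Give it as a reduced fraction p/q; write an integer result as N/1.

15/16

Shared (l₁,l₂,l₃)=(2,2,4): N and (l;000)² cancel in I_A²/I_B².
A: Δ = 0!·4!·4!/9! = 1/630; Racah Σ t=0..0: t=0:+1/96 = 1/96; ⇒ 3j(2 2 4; 2 0 -2)² = 1/42, sgn +1
B: Δ = 0!·4!·4!/9! = 1/630; Racah Σ t=0..0: t=0:+1/36 = 1/36; ⇒ 3j(2 2 4; -1 1 0)² = 8/315, sgn +1
I_A²/I_B² = (1/42)/(8/315) = 15/16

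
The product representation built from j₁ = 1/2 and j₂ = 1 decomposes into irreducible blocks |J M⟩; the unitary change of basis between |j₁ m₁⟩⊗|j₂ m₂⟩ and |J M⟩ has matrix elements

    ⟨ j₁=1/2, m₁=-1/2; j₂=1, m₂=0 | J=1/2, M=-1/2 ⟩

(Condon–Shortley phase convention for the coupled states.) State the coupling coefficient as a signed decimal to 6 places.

−√(1/3) ≈ -0.577350

√[2·1!0!1!/3! · 0!1!1!1!0!1!] = √(1/3)
  +(−1)^1/∏(1,0,0,0,0,1)! = -1  (running -1)
⟨..|..⟩ = √(1/3)·(-1) = -0.577350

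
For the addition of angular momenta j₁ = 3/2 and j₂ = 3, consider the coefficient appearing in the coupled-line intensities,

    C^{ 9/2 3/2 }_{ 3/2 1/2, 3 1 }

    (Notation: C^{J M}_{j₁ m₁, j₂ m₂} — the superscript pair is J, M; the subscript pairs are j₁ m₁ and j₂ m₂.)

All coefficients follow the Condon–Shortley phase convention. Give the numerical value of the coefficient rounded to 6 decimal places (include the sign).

+0.731925  (= +√(15/28))

√[10·0!3!6!/10! · 2!1!4!2!6!3!] = √(34560/7)
  +(−1)^0/∏(0,0,1,4,2,2)! = 1/96  (running 1/96)
⟨..|..⟩ = √(34560/7)·(1/96) = +0.731925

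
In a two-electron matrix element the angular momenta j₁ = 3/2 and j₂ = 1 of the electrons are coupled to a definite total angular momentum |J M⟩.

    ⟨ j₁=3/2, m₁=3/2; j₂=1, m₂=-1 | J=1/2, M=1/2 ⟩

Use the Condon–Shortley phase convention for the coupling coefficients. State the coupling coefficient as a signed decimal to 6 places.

triangle: 2!×1!×0!/4! = 2/24
(j±m)!: 3!×0!×0!×2!×1!×0! = 12
prefactor² = (2J+1)×Δ×N² = 2
  k=0: +1/(0!×2!×0!×0!×1!×0!) = 1/2
Σ = 1/2  ⇒  CG² = 2×(1/2)² = 1/2
CG = +√(1/2) = +0.707107

+√(1/2) ≈ +0.707107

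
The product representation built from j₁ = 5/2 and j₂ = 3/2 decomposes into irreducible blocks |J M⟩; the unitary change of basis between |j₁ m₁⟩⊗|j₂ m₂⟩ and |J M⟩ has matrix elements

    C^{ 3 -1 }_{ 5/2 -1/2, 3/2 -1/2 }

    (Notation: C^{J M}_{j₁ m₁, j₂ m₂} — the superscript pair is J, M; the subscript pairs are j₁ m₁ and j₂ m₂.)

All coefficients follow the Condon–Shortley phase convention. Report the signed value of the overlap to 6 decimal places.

+0.129099

j₁+j₂−J=1  J+j₁−j₂=4  J−j₁+j₂=2  j₁+j₂+J+1=8
(j₁±m₁, j₂±m₂, J±M) = (2,3,1,2,2,4)
P² = 48/5
sum k=0..1:
  [0] +1/6 = 1/6
  [1] −1/8 = -1/8
S = 1/24
C² = P²·S² = 1/60 ; C = +0.129099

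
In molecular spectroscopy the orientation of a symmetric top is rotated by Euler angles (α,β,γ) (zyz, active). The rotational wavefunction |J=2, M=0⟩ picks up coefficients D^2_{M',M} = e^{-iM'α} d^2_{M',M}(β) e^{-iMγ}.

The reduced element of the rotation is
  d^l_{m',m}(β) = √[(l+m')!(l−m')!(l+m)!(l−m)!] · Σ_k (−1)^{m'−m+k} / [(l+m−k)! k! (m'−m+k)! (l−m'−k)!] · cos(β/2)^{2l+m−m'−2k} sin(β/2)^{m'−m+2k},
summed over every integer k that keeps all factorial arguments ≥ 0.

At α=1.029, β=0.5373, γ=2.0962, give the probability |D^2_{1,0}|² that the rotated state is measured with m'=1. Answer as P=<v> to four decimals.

P=0.2900

First d^2_{1,0}(β=0.5373), then the phase factors e^{-i(1)α} and e^{-i(0)γ}:
With c≡cos(β/2)=0.964130 and s≡sin(β/2)=0.265430, N=[6·1·2·2]^{1/2}=4.898979
k∈{0,1} keeps every argument non-negative
  k=0: (−1)^1·4.8990/(2)·0.9641^3·0.2654^1 = -0.582684
  k=1: (−1)^2·4.8990/(2)·0.9641^1·0.2654^3 = +0.044163
d^2_{1,0}(0.5373) = -0.582684 +0.044163 = -0.538520
|D^2_{1,0}|² = |d^2_{1,0}(β)|² = (-0.538520)² = 0.290004 (the z-rotation phases have unit modulus)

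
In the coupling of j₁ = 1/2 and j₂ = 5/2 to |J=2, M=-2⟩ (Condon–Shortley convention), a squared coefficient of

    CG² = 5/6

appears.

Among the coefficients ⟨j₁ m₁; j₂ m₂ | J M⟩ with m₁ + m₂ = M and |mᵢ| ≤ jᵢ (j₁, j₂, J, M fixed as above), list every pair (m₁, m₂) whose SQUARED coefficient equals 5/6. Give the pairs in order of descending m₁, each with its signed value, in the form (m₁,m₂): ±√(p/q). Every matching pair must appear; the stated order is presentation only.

(1/2,-5/2): +√(5/6)

Admissible pairs with m₁+m₂ = M = -2: (-1/2,-3/2), (1/2,-5/2)
  (m₁,m₂)=(1/2,-5/2): CG² = 5/6, CG = +√(5/6)   ← matches the target
  (m₁,m₂)=(-1/2,-3/2): CG² = 1/6, CG = −√(1/6)
Pairs with CG² = 5/6: (1/2,-5/2): +√(5/6)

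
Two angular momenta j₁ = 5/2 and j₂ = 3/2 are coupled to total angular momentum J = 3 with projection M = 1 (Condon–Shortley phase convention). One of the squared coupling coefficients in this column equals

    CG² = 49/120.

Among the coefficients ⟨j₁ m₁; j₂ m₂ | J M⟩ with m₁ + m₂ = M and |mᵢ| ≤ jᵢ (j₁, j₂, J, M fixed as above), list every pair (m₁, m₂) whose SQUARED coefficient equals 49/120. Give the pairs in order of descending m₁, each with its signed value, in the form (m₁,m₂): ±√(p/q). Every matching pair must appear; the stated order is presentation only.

Admissible pairs with m₁+m₂ = M = 1: (-1/2,3/2), (1/2,1/2), (3/2,-1/2), (5/2,-3/2)
  (m₁,m₂)=(5/2,-3/2): CG² = 1/8, CG = +√(1/8)
  (m₁,m₂)=(3/2,-1/2): CG² = 49/120, CG = +√(49/120)   ← matches the target
  (m₁,m₂)=(1/2,1/2): CG² = 1/60, CG = −√(1/60)
  (m₁,m₂)=(-1/2,3/2): CG² = 9/20, CG = −√(9/20)
Pairs with CG² = 49/120: (3/2,-1/2): +√(49/120)

(3/2,-1/2): +√(49/120)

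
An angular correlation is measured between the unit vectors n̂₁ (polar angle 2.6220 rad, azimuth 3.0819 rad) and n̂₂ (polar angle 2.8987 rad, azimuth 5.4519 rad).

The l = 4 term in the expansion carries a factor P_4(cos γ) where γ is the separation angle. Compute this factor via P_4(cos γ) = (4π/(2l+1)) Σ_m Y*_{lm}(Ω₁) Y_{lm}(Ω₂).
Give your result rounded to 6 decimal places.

Term-by-term m-sum for l=4 (normalisation 4π/9 = 1.396263):
  m=-4: (0.02613 - 0.00636j) × (-0.00146 - 0.00027j) = -0.00004 + 0.00000j  (running Σ = -0.00004 + 0.00000j)
  m=-3: (0.13087 - 0.02369j) × (0.01348 - 0.01020j) = 0.00152 - 0.00165j  (running Σ = 0.00148 - 0.00165j)
  m=-2: (0.35000 - 0.04198j) × (-0.00992 + 0.10781j) = 0.00105 + 0.03815j  (running Σ = 0.00254 + 0.03650j)
  m=-1: (0.46289 - 0.02766j) × (-0.26758 - 0.29334j) = -0.13198 - 0.12838j  (running Σ = -0.12944 - 0.09188j)
  m=0: (0.02812 + 0.00000j) × (0.61390 + 0.00000j) = 0.01726 + 0.00000j  (running Σ = -0.11218 - 0.09188j)
  m=1: (-0.46289 - 0.02766j) × (0.26758 - 0.29334j) = -0.13198 + 0.12838j  (running Σ = -0.24415 + 0.03650j)
  m=2: (0.35000 + 0.04198j) × (-0.00992 - 0.10781j) = 0.00105 - 0.03815j  (running Σ = -0.24310 - 0.00165j)
  m=3: (-0.13087 - 0.02369j) × (-0.01348 - 0.01020j) = 0.00152 + 0.00165j  (running Σ = -0.24158 + 0.00000j)
  m=4: (0.02613 + 0.00636j) × (-0.00146 + 0.00027j) = -0.00004 - 0.00000j  (running Σ = -0.24162 - 0.00000j)
Σ over m = -0.24162 - 0.00000j; ×(4π/9) → -0.33736 - 0.00000j. Real part: -0.337361

-0.337361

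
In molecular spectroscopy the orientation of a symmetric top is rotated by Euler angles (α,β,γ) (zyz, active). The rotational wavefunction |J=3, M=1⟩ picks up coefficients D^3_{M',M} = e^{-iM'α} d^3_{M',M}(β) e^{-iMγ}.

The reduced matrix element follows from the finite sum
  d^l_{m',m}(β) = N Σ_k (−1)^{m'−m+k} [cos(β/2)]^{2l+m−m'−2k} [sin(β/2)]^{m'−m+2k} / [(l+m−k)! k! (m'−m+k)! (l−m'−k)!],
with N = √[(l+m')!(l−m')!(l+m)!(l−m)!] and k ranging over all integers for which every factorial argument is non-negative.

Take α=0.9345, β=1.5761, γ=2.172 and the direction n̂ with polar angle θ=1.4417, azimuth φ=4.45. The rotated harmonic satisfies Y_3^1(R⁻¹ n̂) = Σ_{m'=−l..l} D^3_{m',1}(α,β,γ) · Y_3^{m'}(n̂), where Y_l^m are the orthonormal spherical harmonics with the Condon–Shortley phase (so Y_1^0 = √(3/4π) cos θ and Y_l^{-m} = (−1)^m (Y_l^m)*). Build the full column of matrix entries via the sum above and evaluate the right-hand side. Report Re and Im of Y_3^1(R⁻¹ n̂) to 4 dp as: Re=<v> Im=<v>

Need the full column D^3_{m',1} for m'=−3..3 at α=0.9345, β=1.5761, γ=2.1720.
cos(β/2)=0.705229, sin(β/2)=0.708979
d^3_{-3,1}: single k=4 term ⇒ +0.486677;  D = +0.392818+0.287313i
d^3_{-2,1}: k∈[3..4] ⇒ +0.790536 -0.399483 = +0.391053;  D = +0.373239-0.116684i
d^3_{-1,1}: k∈[2..4] ⇒ +0.746001 -1.005275 +0.126999 = -0.132275;  D = -0.043275+0.124995i
d^3_{0,1}: k∈[1..3] ⇒ +0.428426 -1.298983 +0.437612 = -0.432946;  D = +0.244889+0.357031i
d^3_{1,1}: k∈[0..2] ⇒ +0.123022 -0.994668 +0.753957 = -0.117690;  D = +0.117618+0.004129i
d^3_{2,1}: k∈[0..1] ⇒ -0.391097 +0.790536 = +0.399439;  D = -0.248480+0.312744i
d^3_{3,1}: single k=0 term ⇒ +0.481542;  D = +0.125242+0.464970i
Y_3^{m'}(θ=1.4417,φ=4.45) and Σ D·Y over m':
  (+0.3928+0.2873i)·(+0.2882-0.2872i)  (+0.3732-0.1167i)·(-0.1120-0.0648i)  (-0.0433+0.1250i)·(+0.0762-0.2839i)  (+0.2449+0.3570i)·(-0.1401+0.0000i)  (+0.1176+0.0041i)·(-0.0762-0.2839i)  (-0.2485+0.3127i)·(-0.1120+0.0648i)  (+0.1252+0.4650i)·(-0.2882-0.2872i)
Y_3^1(R⁻¹ n̂) = +0.241444-0.324179i

Re=0.2414 Im=-0.3242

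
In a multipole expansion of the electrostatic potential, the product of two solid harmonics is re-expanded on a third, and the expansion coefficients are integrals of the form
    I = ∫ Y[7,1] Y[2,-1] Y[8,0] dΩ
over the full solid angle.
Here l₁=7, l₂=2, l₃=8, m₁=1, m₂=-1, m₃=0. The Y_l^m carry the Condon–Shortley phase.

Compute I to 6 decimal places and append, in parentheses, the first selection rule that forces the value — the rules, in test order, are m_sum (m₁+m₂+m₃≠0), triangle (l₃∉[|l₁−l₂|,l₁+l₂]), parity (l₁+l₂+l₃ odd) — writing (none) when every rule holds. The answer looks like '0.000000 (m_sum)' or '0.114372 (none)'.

0.000000 (parity)

L=17 odd ⇒ parity kills the (l;000) factor ⇒ I = 0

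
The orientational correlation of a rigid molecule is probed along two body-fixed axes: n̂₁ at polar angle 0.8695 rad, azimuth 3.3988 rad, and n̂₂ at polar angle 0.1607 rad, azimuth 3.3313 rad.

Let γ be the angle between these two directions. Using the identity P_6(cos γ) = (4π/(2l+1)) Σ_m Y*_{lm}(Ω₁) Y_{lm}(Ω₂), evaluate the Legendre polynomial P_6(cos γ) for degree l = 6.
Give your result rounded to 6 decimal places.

Expand P_6 via completeness: Σ_{m} conj(Y_{6,m}) at Ω₁ times Y_{6,m} at Ω₂ —
  m=-6: (0.002647, 0.096037) × (0.000003, -0.000007) = (0.000001, 0.000000)  (running Σ = (0.000001, 0.000000))
  m=-5: (-0.078957, -0.269741) × (-0.000101, 0.000141) = (0.000046, 0.000016)  (running Σ = (0.000047, 0.000016))
  m=-4: (0.224430, 0.372741) × (0.001649, -0.001564) = (0.000953, 0.000264)  (running Σ = (0.001000, 0.000280))
  m=-3: (-0.212161, -0.206395) × (-0.017127, 0.010957) = (0.005895, 0.001210)  (running Σ = (0.006895, 0.001491))
  m=-2: (-0.128163, -0.072434) × (0.114580, -0.045687) = (-0.017994, -0.002444)  (running Σ = (-0.011099, -0.000954))
  m=-1: (0.347608, 0.091433) × (-0.453708, 0.087119) = (-0.165678, -0.011200)  (running Σ = (-0.176777, -0.012154))
  m=0: (0.049992, -0.000000) × (0.759182, 0.000000) = (0.037953, 0.000000)  (running Σ = (-0.138824, -0.012154))
  m=1: (-0.347608, 0.091433) × (0.453708, 0.087119) = (-0.165678, 0.011200)  (running Σ = (-0.304502, -0.000954))
  m=2: (-0.128163, 0.072434) × (0.114580, 0.045687) = (-0.017994, 0.002444)  (running Σ = (-0.322497, 0.001491))
  m=3: (0.212161, -0.206395) × (0.017127, 0.010957) = (0.005895, -0.001210)  (running Σ = (-0.316602, 0.000280))
  m=4: (0.224430, -0.372741) × (0.001649, 0.001564) = (0.000953, -0.000264)  (running Σ = (-0.315648, 0.000016))
  m=5: (0.078957, -0.269741) × (0.000101, 0.000141) = (0.000046, -0.000016)  (running Σ = (-0.315603, 0.000000))
  m=6: (0.002647, -0.096037) × (0.000003, 0.000007) = (0.000001, -0.000000)  (running Σ = (-0.315602, 0.000000))
Total Σ_m = (-0.315602, 0.000000). Multiply by 0.966644: (-0.305075, 0.000000). P_6(cos γ) = -0.305075

-0.305075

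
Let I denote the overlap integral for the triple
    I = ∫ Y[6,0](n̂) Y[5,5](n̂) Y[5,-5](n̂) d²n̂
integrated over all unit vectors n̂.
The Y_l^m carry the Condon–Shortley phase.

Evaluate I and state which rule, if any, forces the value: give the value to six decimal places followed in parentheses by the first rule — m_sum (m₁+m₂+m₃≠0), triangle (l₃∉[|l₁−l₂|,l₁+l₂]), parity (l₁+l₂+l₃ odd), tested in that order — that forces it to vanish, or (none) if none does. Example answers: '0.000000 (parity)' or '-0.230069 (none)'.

m-sum 0 ✓  L=16 even ✓  1≤5≤11 ✓
Π(2lᵢ+1) = 13×11×11 = 1573
triangle coeff Δ(6,5,5) = 1/28588560
Σ_t [1,5]: t=1:−1/345600 t=2:+1/13824 t=3:−1/5184 t=4:+1/13824 t=5:−1/345600 = -7/129600
(3j)²=80/7293 [(6 5 5; 0 0 0)], sign=+1
Σ_t [6,6]: t=6:+1/12441600 = 1/12441600
(3j)²=15/9724 [(6 5 5; 0 5 -5)], sign=+1
⇒ 4πI² = 100/3757
I = (+1)√(100/3757/(4π)) = 0.04602295
No selection rule forces the value: the integral is nonzero (none).

0.046023 (none)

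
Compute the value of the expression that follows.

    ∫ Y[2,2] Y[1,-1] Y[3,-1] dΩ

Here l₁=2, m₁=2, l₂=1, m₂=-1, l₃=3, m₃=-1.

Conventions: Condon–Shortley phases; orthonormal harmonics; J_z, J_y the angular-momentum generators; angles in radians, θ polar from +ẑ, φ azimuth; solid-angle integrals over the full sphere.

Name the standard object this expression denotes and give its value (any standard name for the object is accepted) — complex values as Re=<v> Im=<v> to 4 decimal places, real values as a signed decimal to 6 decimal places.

Gaunt coefficient, -0.082589

This is a Gaunt coefficient — the integral of a triple product of spherical harmonics over the sphere.
Rules hold: Σm=0, L=6 even, 1≤3≤3.
N = 5·3·7 = 105
Δ = 0!·4!·2!/7! = 1/105
Racah Σ t=0..0: t=0:+1/4 = 1/4
⇒ 3j(2 1 3; 0 0 0)² = 3/35, sgn -1
Racah Σ t=0..0: t=0:+1/48 = 1/48
⇒ 3j(2 1 3; 2 -1 -1)² = 1/105, sgn +1
4πI² = N·(3j₀)²·(3jₘ)² = 3/35
I = -1·√(0.0857143/4π) = -0.08258890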